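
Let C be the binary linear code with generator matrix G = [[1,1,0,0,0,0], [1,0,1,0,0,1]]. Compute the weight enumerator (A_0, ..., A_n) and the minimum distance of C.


Weight distribution: A_0 = 1, A_2 = 1, A_3 = 2. Minimum distance d = 2.

Enumerate all 2^2 = 4 messages m ∈ F_2^2.
For each, compute codeword c = mG in F_2^6, then tally its weight.
  m = 00 → c = 000000, weight = 0.
  m = 10 → c = 110000, weight = 2.
  m = 01 → c = 101001, weight = 3.
  m = 11 → c = 011001, weight = 3.
Tally weights:
  weight 0: 1 codewords.
  weight 2: 1 codewords.
  weight 3: 2 codewords.
Minimum distance d = smallest w > 0 with A_w > 0 = 2.
Sanity: Σ A_w = 4 = 2^2 = 4 ✓.


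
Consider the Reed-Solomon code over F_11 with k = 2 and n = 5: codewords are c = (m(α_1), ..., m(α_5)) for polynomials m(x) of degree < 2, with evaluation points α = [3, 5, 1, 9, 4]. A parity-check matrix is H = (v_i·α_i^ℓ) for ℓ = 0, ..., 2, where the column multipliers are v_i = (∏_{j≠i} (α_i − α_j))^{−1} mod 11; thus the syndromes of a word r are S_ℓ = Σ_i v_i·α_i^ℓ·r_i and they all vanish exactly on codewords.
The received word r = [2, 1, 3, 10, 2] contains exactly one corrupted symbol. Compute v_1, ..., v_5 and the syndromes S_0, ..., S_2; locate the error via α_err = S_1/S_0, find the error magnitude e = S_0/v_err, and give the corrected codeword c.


S = (7, 6, 2), error at position 5, error magnitude e = 6, c = [2, 1, 3, 10, 7].

Step 1: column multipliers v_i = (∏_{j≠i}(α_i − α_j))^{−1} mod 11.
  i = 1 (α = 3): (3−5)(3−1)(3−9)(3−4) = (−2)·2·(−6)·(−1) = −24 ≡ 9, so v_1 = 9^{−1} = 5 (mod 11).
  i = 2 (α = 5): (5−3)(5−1)(5−9)(5−4) = 2·4·(−4)·1 = −32 ≡ 1, so v_2 = 1^{−1} = 1 (mod 11).
  i = 3 (α = 1): (1−3)(1−5)(1−9)(1−4) = (−2)·(−4)·(−8)·(−3) = 192 ≡ 5, so v_3 = 5^{−1} = 9 (mod 11).
  i = 4 (α = 9): (9−3)(9−5)(9−1)(9−4) = 6·4·8·5 = 960 ≡ 3, so v_4 = 3^{−1} = 4 (mod 11).
  i = 5 (α = 4): (4−3)(4−5)(4−1)(4−9) = 1·(−1)·3·(−5) = 15 ≡ 4, so v_5 = 4^{−1} = 3 (mod 11).
  v = [5, 1, 9, 4, 3].
Step 2: syndromes of r = [2, 1, 3, 10, 2] (all sums mod 11).
  S_0 = Σ v_i r_i = 5·2 + 1·1 + 9·3 + 4·10 + 3·2 = 84 ≡ 7.
  S_1 = Σ v_i α_i r_i = 5·3·2 + 1·5·1 + 9·1·3 + 4·9·10 + 3·4·2 = 446 ≡ 6.
  α_i^2 mod 11 = [9, 3, 1, 4, 5].
  S_2 = Σ v_i α_i^2 r_i = 5·9·2 + 1·3·1 + 9·1·3 + 4·4·10 + 3·5·2 = 310 ≡ 2.
  S = (7, 6, 2) ≠ 0, so r is not a codeword (an error is present).
Step 3: locate the error. For a single error e at position i, S_ℓ = v_i·e·α_i^ℓ, so α_err = S_1/S_0.
  S_0^{−1} = 7^{−1} = 8 (mod 11), so α_err = 6·8 = 48 ≡ 4 = α_5. Error position i = 5.
  Consistency check: S_2/S_1 = 2·2 = 4 ≡ 4 = α_err ✓ (single-error assumption holds).
Step 4: error magnitude e = S_0/v_5 = S_0·∏_{j≠5}(α_5 − α_j) = 7·4 = 28 ≡ 6 (mod 11).
Step 5: correct position 5: c_5 = r_5 − e = 2 − 6 ≡ 7 (mod 11). Hence c = [2, 1, 3, 10, 7].
  Check: interpolating c through the α_i gives m(x) = 9 + 5·x (degree < 2) with m(α_i) = c_i for every i, so c is indeed a codeword.


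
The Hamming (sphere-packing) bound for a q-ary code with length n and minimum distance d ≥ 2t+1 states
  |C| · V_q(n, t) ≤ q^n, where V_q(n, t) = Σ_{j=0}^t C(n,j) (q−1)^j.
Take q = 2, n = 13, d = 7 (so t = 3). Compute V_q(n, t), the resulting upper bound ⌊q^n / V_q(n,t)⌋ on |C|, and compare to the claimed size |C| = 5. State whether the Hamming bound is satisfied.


V_q(n, t) = 378, q^n = 8192, Hamming bound = 21, |C| = 5 ≤ bound (satisfied).

Step 1: Compute V_q(n, t) = Σ_{j=0}^3 C(n, j) (q−1)^j.
  j = 0: C(13,0)·(1)^0 = 1·1 = 1.
  j = 1: C(13,1)·(1)^1 = 13·1 = 13.
  j = 2: C(13,2)·(1)^2 = 78·1 = 78.
  j = 3: C(13,3)·(1)^3 = 286·1 = 286.
  V_q(n, t) = 1 + 13 + 78 + 286 = 378.
Step 2: q^n = 2^13 = 8192.
Step 3: Hamming bound ⌊q^n / V_q(n,t)⌋ = ⌊8192/378⌋ = 21.
Step 4: Compare |C| = 5 to 21: satisfied.
The claimed |C| lies below the Hamming bound.


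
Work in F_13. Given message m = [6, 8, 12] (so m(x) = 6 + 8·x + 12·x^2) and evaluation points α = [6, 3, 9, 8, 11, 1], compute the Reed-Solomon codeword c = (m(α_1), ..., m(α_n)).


c = [5, 8, 10, 6, 12, 0]

Message polynomial: m(x) = 6 + 8·x + 12·x^2 (mod 13).
For each evaluation point α_i, compute m(α_i) mod 13:
  α_1 = 6: Horner steps 12 → 2 → 5, so m(6) = 5.
  α_2 = 3: Horner steps 12 → 5 → 8, so m(3) = 8.
  α_3 = 9: Horner steps 12 → 12 → 10, so m(9) = 10.
  α_4 = 8: Horner steps 12 → 0 → 6, so m(8) = 6.
  α_5 = 11: Horner steps 12 → 10 → 12, so m(11) = 12.
  α_6 = 1: Horner steps 12 → 7 → 0, so m(1) = 0.
Codeword c = [5, 8, 10, 6, 12, 0] ∈ F_13^6.


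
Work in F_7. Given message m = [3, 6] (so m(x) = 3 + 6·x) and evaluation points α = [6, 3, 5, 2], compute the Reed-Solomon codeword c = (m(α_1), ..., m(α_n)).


c = [4, 0, 5, 1]

Message polynomial: m(x) = 3 + 6·x (mod 7).
For each evaluation point α_i, compute m(α_i) mod 7:
  α_1 = 6: Horner steps 6 → 4, so m(6) = 4.
  α_2 = 3: Horner steps 6 → 0, so m(3) = 0.
  α_3 = 5: Horner steps 6 → 5, so m(5) = 5.
  α_4 = 2: Horner steps 6 → 1, so m(2) = 1.
Codeword c = [4, 0, 5, 1] ∈ F_7^4.


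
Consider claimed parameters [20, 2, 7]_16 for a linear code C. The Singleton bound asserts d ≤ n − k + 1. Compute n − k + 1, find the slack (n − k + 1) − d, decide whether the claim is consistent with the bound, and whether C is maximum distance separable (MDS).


Singleton RHS = n − k + 1 = 19, slack = 12, bound satisfied, not MDS.

Singleton bound: d ≤ n − k + 1.
Here n = 20, k = 2, so n − k + 1 = 19.
Given d = 7, check d ≤ 19: YES.
Slack = (n − k + 1) − d = 12.
The code is NOT MDS (slack = 12 > 0).
Description: the claimed parameters are [20, 2, 7]_16; such a code would be non-MDS.


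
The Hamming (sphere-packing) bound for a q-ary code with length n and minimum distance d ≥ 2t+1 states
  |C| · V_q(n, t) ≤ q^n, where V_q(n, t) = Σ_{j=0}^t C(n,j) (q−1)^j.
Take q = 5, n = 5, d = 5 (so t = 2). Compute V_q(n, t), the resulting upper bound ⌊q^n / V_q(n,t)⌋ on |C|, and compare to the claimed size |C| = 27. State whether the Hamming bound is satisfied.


V_q(n, t) = 181, q^n = 3125, Hamming bound = 17, |C| = 27 > bound (violated).

Step 1: Compute V_q(n, t) = Σ_{j=0}^2 C(n, j) (q−1)^j.
  j = 0: C(5,0)·(4)^0 = 1·1 = 1.
  j = 1: C(5,1)·(4)^1 = 5·4 = 20.
  j = 2: C(5,2)·(4)^2 = 10·16 = 160.
  V_q(n, t) = 1 + 20 + 160 = 181.
Step 2: q^n = 5^5 = 3125.
Step 3: Hamming bound ⌊q^n / V_q(n,t)⌋ = ⌊3125/181⌋ = 17.
Step 4: Compare |C| = 27 to 17: violated.
The claimed |C| lies above the Hamming bound, so no 5-ary code of length 5 with d ≥ 5 can have 27 codewords.


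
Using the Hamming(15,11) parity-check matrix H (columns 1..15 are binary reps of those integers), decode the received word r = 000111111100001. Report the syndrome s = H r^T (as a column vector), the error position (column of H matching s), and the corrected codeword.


s = (0, 1, 0, 0)^T, error position = 4, corrected codeword c = 000011111100001

Compute s = H r^T mod 2 one row at a time:
  s_1 = 1 + 1 + 1 + 0 + 0 + 0 + 0 + 1 = 4 ≡ 0 (mod 2).
  s_2 = 1 + 1 + 1 + 1 + 0 + 0 + 0 + 1 = 5 ≡ 1 (mod 2).
  s_3 = 0 + 0 + 1 + 1 + 1 + 0 + 0 + 1 = 4 ≡ 0 (mod 2).
  s_4 = 0 + 0 + 1 + 1 + 1 + 0 + 0 + 1 = 4 ≡ 0 (mod 2).
s = (0, 1, 0, 0)^T — this equals column 4 of H (binary 0100), so error is at position 4.
Correct: flip bit 4 of r = 000111111100001 to get c = 000011111100001.


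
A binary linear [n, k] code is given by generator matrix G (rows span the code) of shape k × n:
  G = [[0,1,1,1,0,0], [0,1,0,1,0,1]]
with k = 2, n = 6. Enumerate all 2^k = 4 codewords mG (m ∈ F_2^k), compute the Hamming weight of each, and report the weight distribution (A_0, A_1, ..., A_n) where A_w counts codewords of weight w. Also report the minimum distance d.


Weight distribution: A_0 = 1, A_2 = 1, A_3 = 2. Minimum distance d = 2.

Enumerate all 2^2 = 4 messages m ∈ F_2^2.
For each, compute codeword c = mG in F_2^6, then tally its weight.
  m = 00 → c = 000000, weight = 0.
  m = 10 → c = 011100, weight = 3.
  m = 01 → c = 010101, weight = 3.
  m = 11 → c = 001001, weight = 2.
Tally weights:
  weight 0: 1 codewords.
  weight 2: 1 codewords.
  weight 3: 2 codewords.
Minimum distance d = smallest w > 0 with A_w > 0 = 2.
Sanity: Σ A_w = 4 = 2^2 = 4 ✓.


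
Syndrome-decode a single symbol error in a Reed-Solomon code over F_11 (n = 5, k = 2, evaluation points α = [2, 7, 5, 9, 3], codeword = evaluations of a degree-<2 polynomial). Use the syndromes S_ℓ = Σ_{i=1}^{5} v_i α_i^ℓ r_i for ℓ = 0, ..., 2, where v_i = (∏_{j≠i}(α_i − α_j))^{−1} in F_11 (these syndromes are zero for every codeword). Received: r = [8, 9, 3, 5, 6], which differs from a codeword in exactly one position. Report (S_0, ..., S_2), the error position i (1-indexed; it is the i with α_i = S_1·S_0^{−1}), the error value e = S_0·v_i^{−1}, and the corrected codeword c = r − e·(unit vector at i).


S = (3, 4, 9), error at position 3, error magnitude e = 1, c = [8, 9, 2, 5, 6].

Step 1: column multipliers v_i = (∏_{j≠i}(α_i − α_j))^{−1} mod 11.
  i = 1 (α = 2): (2−7)(2−5)(2−9)(2−3) = (−5)·(−3)·(−7)·(−1) = 105 ≡ 6, so v_1 = 6^{−1} = 2 (mod 11).
  i = 2 (α = 7): (7−2)(7−5)(7−9)(7−3) = 5·2·(−2)·4 = −80 ≡ 8, so v_2 = 8^{−1} = 7 (mod 11).
  i = 3 (α = 5): (5−2)(5−7)(5−9)(5−3) = 3·(−2)·(−4)·2 = 48 ≡ 4, so v_3 = 4^{−1} = 3 (mod 11).
  i = 4 (α = 9): (9−2)(9−7)(9−5)(9−3) = 7·2·4·6 = 336 ≡ 6, so v_4 = 6^{−1} = 2 (mod 11).
  i = 5 (α = 3): (3−2)(3−7)(3−5)(3−9) = 1·(−4)·(−2)·(−6) = −48 ≡ 7, so v_5 = 7^{−1} = 8 (mod 11).
  v = [2, 7, 3, 2, 8].
Step 2: syndromes of r = [8, 9, 3, 5, 6] (all sums mod 11).
  S_0 = Σ v_i r_i = 2·8 + 7·9 + 3·3 + 2·5 + 8·6 = 146 ≡ 3.
  S_1 = Σ v_i α_i r_i = 2·2·8 + 7·7·9 + 3·5·3 + 2·9·5 + 8·3·6 = 752 ≡ 4.
  α_i^2 mod 11 = [4, 5, 3, 4, 9].
  S_2 = Σ v_i α_i^2 r_i = 2·4·8 + 7·5·9 + 3·3·3 + 2·4·5 + 8·9·6 = 878 ≡ 9.
  S = (3, 4, 9) ≠ 0, so r is not a codeword (an error is present).
Step 3: locate the error. For a single error e at position i, S_ℓ = v_i·e·α_i^ℓ, so α_err = S_1/S_0.
  S_0^{−1} = 3^{−1} = 4 (mod 11), so α_err = 4·4 = 16 ≡ 5 = α_3. Error position i = 3.
  Consistency check: S_2/S_1 = 9·3 = 27 ≡ 5 = α_err ✓ (single-error assumption holds).
Step 4: error magnitude e = S_0/v_3 = S_0·∏_{j≠3}(α_3 − α_j) = 3·4 = 12 ≡ 1 (mod 11).
Step 5: correct position 3: c_3 = r_3 − e = 3 − 1 ≡ 2 (mod 11). Hence c = [8, 9, 2, 5, 6].
  Check: interpolating c through the α_i gives m(x) = 1 + 9·x (degree < 2) with m(α_i) = c_i for every i, so c is indeed a codeword.


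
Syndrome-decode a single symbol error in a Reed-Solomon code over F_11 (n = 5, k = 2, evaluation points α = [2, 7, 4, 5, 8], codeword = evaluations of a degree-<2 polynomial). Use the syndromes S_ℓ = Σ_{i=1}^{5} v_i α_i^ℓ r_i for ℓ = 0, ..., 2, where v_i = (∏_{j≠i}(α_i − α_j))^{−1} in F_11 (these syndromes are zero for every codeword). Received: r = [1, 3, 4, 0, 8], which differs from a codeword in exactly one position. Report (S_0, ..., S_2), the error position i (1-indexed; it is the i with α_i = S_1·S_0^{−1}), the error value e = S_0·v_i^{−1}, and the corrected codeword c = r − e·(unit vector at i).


S = (7, 1, 8), error at position 5, error magnitude e = 9, c = [1, 3, 4, 0, 10].

Step 1: column multipliers v_i = (∏_{j≠i}(α_i − α_j))^{−1} mod 11.
  i = 1 (α = 2): (2−7)(2−4)(2−5)(2−8) = (−5)·(−2)·(−3)·(−6) = 180 ≡ 4, so v_1 = 4^{−1} = 3 (mod 11).
  i = 2 (α = 7): (7−2)(7−4)(7−5)(7−8) = 5·3·2·(−1) = −30 ≡ 3, so v_2 = 3^{−1} = 4 (mod 11).
  i = 3 (α = 4): (4−2)(4−7)(4−5)(4−8) = 2·(−3)·(−1)·(−4) = −24 ≡ 9, so v_3 = 9^{−1} = 5 (mod 11).
  i = 4 (α = 5): (5−2)(5−7)(5−4)(5−8) = 3·(−2)·1·(−3) = 18 ≡ 7, so v_4 = 7^{−1} = 8 (mod 11).
  i = 5 (α = 8): (8−2)(8−7)(8−4)(8−5) = 6·1·4·3 = 72 ≡ 6, so v_5 = 6^{−1} = 2 (mod 11).
  v = [3, 4, 5, 8, 2].
Step 2: syndromes of r = [1, 3, 4, 0, 8] (all sums mod 11).
  S_0 = Σ v_i r_i = 3·1 + 4·3 + 5·4 + 8·0 + 2·8 = 51 ≡ 7.
  S_1 = Σ v_i α_i r_i = 3·2·1 + 4·7·3 + 5·4·4 + 8·5·0 + 2·8·8 = 298 ≡ 1.
  α_i^2 mod 11 = [4, 5, 5, 3, 9].
  S_2 = Σ v_i α_i^2 r_i = 3·4·1 + 4·5·3 + 5·5·4 + 8·3·0 + 2·9·8 = 316 ≡ 8.
  S = (7, 1, 8) ≠ 0, so r is not a codeword (an error is present).
Step 3: locate the error. For a single error e at position i, S_ℓ = v_i·e·α_i^ℓ, so α_err = S_1/S_0.
  S_0^{−1} = 7^{−1} = 8 (mod 11), so α_err = 1·8 = 8 ≡ 8 = α_5. Error position i = 5.
  Consistency check: S_2/S_1 = 8·1 = 8 ≡ 8 = α_err ✓ (single-error assumption holds).
Step 4: error magnitude e = S_0/v_5 = S_0·∏_{j≠5}(α_5 − α_j) = 7·6 = 42 ≡ 9 (mod 11).
Step 5: correct position 5: c_5 = r_5 − e = 8 − 9 ≡ 10 (mod 11). Hence c = [1, 3, 4, 0, 10].
  Check: interpolating c through the α_i gives m(x) = 9 + 7·x (degree < 2) with m(α_i) = c_i for every i, so c is indeed a codeword.


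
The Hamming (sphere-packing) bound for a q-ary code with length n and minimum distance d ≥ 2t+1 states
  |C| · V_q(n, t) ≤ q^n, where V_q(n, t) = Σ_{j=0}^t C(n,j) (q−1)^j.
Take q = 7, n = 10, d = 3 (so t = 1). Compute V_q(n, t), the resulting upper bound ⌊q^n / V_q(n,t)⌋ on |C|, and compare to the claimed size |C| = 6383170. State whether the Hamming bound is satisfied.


V_q(n, t) = 61, q^n = 282475249, Hamming bound = 4630741, |C| = 6383170 > bound (violated).

Step 1: Compute V_q(n, t) = Σ_{j=0}^1 C(n, j) (q−1)^j.
  j = 0: C(10,0)·(6)^0 = 1·1 = 1.
  j = 1: C(10,1)·(6)^1 = 10·6 = 60.
  V_q(n, t) = 1 + 60 = 61.
Step 2: q^n = 7^10 = 282475249.
Step 3: Hamming bound ⌊q^n / V_q(n,t)⌋ = ⌊282475249/61⌋ = 4630741.
Step 4: Compare |C| = 6383170 to 4630741: violated.
The claimed |C| lies above the Hamming bound, so no 7-ary code of length 10 with d ≥ 3 can have 6383170 codewords.


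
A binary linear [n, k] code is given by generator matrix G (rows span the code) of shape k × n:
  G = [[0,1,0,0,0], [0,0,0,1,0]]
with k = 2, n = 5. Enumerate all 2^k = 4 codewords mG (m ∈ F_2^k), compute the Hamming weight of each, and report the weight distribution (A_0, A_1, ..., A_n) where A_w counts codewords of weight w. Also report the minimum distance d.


Weight distribution: A_0 = 1, A_1 = 2, A_2 = 1. Minimum distance d = 1.

Enumerate all 2^2 = 4 messages m ∈ F_2^2.
For each, compute codeword c = mG in F_2^5, then tally its weight.
  m = 00 → c = 00000, weight = 0.
  m = 10 → c = 01000, weight = 1.
  m = 01 → c = 00010, weight = 1.
  m = 11 → c = 01010, weight = 2.
Tally weights:
  weight 0: 1 codewords.
  weight 1: 2 codewords.
  weight 2: 1 codewords.
Minimum distance d = smallest w > 0 with A_w > 0 = 1.
Sanity: Σ A_w = 4 = 2^2 = 4 ✓.


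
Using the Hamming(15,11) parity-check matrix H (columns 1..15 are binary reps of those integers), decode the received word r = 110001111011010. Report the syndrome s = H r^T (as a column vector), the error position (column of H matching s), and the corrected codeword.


s = (1, 0, 1, 0)^T, error position = 10, corrected codeword c = 110001111111010

Compute s = H r^T mod 2 one row at a time:
  s_1 = 1 + 1 + 0 + 1 + 1 + 0 + 1 + 0 = 5 ≡ 1 (mod 2).
  s_2 = 0 + 0 + 1 + 1 + 1 + 0 + 1 + 0 = 4 ≡ 0 (mod 2).
  s_3 = 1 + 0 + 1 + 1 + 0 + 1 + 1 + 0 = 5 ≡ 1 (mod 2).
  s_4 = 1 + 0 + 0 + 1 + 1 + 1 + 0 + 0 = 4 ≡ 0 (mod 2).
s = (1, 0, 1, 0)^T — this equals column 10 of H (binary 1010), so error is at position 10.
Correct: flip bit 10 of r = 110001111011010 to get c = 110001111111010.


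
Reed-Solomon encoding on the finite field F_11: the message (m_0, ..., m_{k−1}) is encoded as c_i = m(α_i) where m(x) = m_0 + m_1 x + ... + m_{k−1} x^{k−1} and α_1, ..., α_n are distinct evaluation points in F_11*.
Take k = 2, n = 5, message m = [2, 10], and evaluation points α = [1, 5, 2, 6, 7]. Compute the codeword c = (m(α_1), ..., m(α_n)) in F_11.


c = [1, 8, 0, 7, 6]

Message polynomial: m(x) = 2 + 10·x (mod 11).
For each evaluation point α_i, compute m(α_i) mod 11:
  α_1 = 1: Horner steps 10 → 1, so m(1) = 1.
  α_2 = 5: Horner steps 10 → 8, so m(5) = 8.
  α_3 = 2: Horner steps 10 → 0, so m(2) = 0.
  α_4 = 6: Horner steps 10 → 7, so m(6) = 7.
  α_5 = 7: Horner steps 10 → 6, so m(7) = 6.
Codeword c = [1, 8, 0, 7, 6] ∈ F_11^5.


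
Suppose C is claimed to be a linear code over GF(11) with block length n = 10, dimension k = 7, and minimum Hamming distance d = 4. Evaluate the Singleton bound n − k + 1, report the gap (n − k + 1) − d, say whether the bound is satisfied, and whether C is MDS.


Singleton RHS = n − k + 1 = 4, slack = 0, bound satisfied, MDS.

Singleton bound: d ≤ n − k + 1.
Here n = 10, k = 7, so n − k + 1 = 4.
Given d = 4, check d ≤ 4: YES.
Slack = (n − k + 1) − d = 0.
The code is MDS (slack = 0).
Description: the claimed parameters are [10, 7, 4]_11; such a code would be MDS (meets Singleton bound).


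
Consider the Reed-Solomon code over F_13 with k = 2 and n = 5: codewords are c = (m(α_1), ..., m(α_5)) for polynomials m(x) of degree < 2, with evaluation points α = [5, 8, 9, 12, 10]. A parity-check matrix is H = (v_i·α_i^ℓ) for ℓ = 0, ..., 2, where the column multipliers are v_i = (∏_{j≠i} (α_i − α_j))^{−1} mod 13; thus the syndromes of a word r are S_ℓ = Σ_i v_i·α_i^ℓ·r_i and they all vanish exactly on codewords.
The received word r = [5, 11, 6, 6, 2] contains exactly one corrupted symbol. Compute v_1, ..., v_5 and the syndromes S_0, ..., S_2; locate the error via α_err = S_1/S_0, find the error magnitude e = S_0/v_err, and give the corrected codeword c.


S = (7, 11, 8), error at position 3, error magnitude e = 6, c = [5, 11, 0, 6, 2].

Step 1: column multipliers v_i = (∏_{j≠i}(α_i − α_j))^{−1} mod 13.
  i = 1 (α = 5): (5−8)(5−9)(5−12)(5−10) = (−3)·(−4)·(−7)·(−5) = 420 ≡ 4, so v_1 = 4^{−1} = 10 (mod 13).
  i = 2 (α = 8): (8−5)(8−9)(8−12)(8−10) = 3·(−1)·(−4)·(−2) = −24 ≡ 2, so v_2 = 2^{−1} = 7 (mod 13).
  i = 3 (α = 9): (9−5)(9−8)(9−12)(9−10) = 4·1·(−3)·(−1) = 12 ≡ 12, so v_3 = 12^{−1} = 12 (mod 13).
  i = 4 (α = 12): (12−5)(12−8)(12−9)(12−10) = 7·4·3·2 = 168 ≡ 12, so v_4 = 12^{−1} = 12 (mod 13).
  i = 5 (α = 10): (10−5)(10−8)(10−9)(10−12) = 5·2·1·(−2) = −20 ≡ 6, so v_5 = 6^{−1} = 11 (mod 13).
  v = [10, 7, 12, 12, 11].
Step 2: syndromes of r = [5, 11, 6, 6, 2] (all sums mod 13).
  S_0 = Σ v_i r_i = 10·5 + 7·11 + 12·6 + 12·6 + 11·2 = 293 ≡ 7.
  S_1 = Σ v_i α_i r_i = 10·5·5 + 7·8·11 + 12·9·6 + 12·12·6 + 11·10·2 = 2598 ≡ 11.
  α_i^2 mod 13 = [12, 12, 3, 1, 9].
  S_2 = Σ v_i α_i^2 r_i = 10·12·5 + 7·12·11 + 12·3·6 + 12·1·6 + 11·9·2 = 2010 ≡ 8.
  S = (7, 11, 8) ≠ 0, so r is not a codeword (an error is present).
Step 3: locate the error. For a single error e at position i, S_ℓ = v_i·e·α_i^ℓ, so α_err = S_1/S_0.
  S_0^{−1} = 7^{−1} = 2 (mod 13), so α_err = 11·2 = 22 ≡ 9 = α_3. Error position i = 3.
  Consistency check: S_2/S_1 = 8·6 = 48 ≡ 9 = α_err ✓ (single-error assumption holds).
Step 4: error magnitude e = S_0/v_3 = S_0·∏_{j≠3}(α_3 − α_j) = 7·12 = 84 ≡ 6 (mod 13).
Step 5: correct position 3: c_3 = r_3 − e = 6 − 6 ≡ 0 (mod 13). Hence c = [5, 11, 0, 6, 2].
  Check: interpolating c through the α_i gives m(x) = 8 + 2·x (degree < 2) with m(α_i) = c_i for every i, so c is indeed a codeword.


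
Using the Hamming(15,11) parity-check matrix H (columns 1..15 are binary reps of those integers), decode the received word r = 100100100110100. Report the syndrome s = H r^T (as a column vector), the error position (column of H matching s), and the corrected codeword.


s = (1, 1, 1, 0)^T, error position = 14, corrected codeword c = 100100100110110

Compute s = H r^T mod 2 one row at a time:
  s_1 = 0 + 0 + 1 + 1 + 0 + 1 + 0 + 0 = 3 ≡ 1 (mod 2).
  s_2 = 1 + 0 + 0 + 1 + 0 + 1 + 0 + 0 = 3 ≡ 1 (mod 2).
  s_3 = 0 + 0 + 0 + 1 + 1 + 1 + 0 + 0 = 3 ≡ 1 (mod 2).
  s_4 = 1 + 0 + 0 + 1 + 0 + 1 + 1 + 0 = 4 ≡ 0 (mod 2).
s = (1, 1, 1, 0)^T — this equals column 14 of H (binary 1110), so error is at position 14.
Correct: flip bit 14 of r = 100100100110100 to get c = 100100100110110.


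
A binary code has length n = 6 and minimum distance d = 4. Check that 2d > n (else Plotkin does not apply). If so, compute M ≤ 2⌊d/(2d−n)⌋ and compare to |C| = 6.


Plotkin bound M ≤ 4; given |C| = 6 > bound (violated).

Check applicability: 2d = 8, n = 6.
2d − n = 2 > 0, so Plotkin applies.
Compute d/(2d−n) = 4/2 ≈ 2.0000.
⌊d/(2d−n)⌋ = 2.
Plotkin bound: M ≤ 2·2 = 4.
Given |C| = 6, check: VIOLATED.
This |C| is above the Plotkin bound, so no binary code with n = 6, d = 4 and 6 codewords exists.


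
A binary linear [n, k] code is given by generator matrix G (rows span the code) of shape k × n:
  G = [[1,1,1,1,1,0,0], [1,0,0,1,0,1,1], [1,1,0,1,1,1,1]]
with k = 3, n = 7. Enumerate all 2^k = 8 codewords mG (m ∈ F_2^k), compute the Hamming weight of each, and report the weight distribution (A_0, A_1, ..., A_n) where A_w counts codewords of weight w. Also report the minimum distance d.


Weight distribution: A_0 = 1, A_2 = 1, A_3 = 2, A_4 = 1, A_5 = 2, A_6 = 1. Minimum distance d = 2.

Enumerate all 2^3 = 8 messages m ∈ F_2^3.
For each, compute codeword c = mG in F_2^7, then tally its weight.
  m = 000 → c = 0000000, weight = 0.
  m = 100 → c = 1111100, weight = 5.
  m = 010 → c = 1001011, weight = 4.
  m = 110 → c = 0110111, weight = 5.
  m = 001 → c = 1101111, weight = 6.
  m = 101 → c = 0010011, weight = 3.
  m = 011 → c = 0100100, weight = 2.
  m = 111 → c = 1011000, weight = 3.
Tally weights:
  weight 0: 1 codewords.
  weight 2: 1 codewords.
  weight 3: 2 codewords.
  weight 4: 1 codewords.
  weight 5: 2 codewords.
  weight 6: 1 codewords.
Minimum distance d = smallest w > 0 with A_w > 0 = 2.
Sanity: Σ A_w = 8 = 2^3 = 8 ✓.


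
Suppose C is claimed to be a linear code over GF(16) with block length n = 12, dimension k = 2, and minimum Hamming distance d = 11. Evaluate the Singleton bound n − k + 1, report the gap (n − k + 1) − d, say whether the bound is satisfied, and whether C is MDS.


Singleton RHS = n − k + 1 = 11, slack = 0, bound satisfied, MDS.

Singleton bound: d ≤ n − k + 1.
Here n = 12, k = 2, so n − k + 1 = 11.
Given d = 11, check d ≤ 11: YES.
Slack = (n − k + 1) − d = 0.
The code is MDS (slack = 0).
Description: the claimed parameters are [12, 2, 11]_16; such a code would be MDS (meets Singleton bound).


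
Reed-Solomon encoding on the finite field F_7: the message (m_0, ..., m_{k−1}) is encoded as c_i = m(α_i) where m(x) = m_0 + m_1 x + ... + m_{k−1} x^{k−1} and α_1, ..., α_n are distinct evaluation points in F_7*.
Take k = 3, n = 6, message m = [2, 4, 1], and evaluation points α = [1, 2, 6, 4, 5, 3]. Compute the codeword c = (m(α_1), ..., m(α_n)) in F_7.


c = [0, 0, 6, 6, 5, 2]

Message polynomial: m(x) = 2 + 4·x + 1·x^2 (mod 7).
For each evaluation point α_i, compute m(α_i) mod 7:
  α_1 = 1: Horner steps 1 → 5 → 0, so m(1) = 0.
  α_2 = 2: Horner steps 1 → 6 → 0, so m(2) = 0.
  α_3 = 6: Horner steps 1 → 3 → 6, so m(6) = 6.
  α_4 = 4: Horner steps 1 → 1 → 6, so m(4) = 6.
  α_5 = 5: Horner steps 1 → 2 → 5, so m(5) = 5.
  α_6 = 3: Horner steps 1 → 0 → 2, so m(3) = 2.
Codeword c = [0, 0, 6, 6, 5, 2] ∈ F_7^6.


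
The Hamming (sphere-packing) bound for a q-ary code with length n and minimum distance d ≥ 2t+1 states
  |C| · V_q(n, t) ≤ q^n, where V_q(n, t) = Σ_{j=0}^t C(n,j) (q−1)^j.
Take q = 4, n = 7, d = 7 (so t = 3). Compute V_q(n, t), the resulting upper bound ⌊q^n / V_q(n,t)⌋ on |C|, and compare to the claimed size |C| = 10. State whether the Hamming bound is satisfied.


V_q(n, t) = 1156, q^n = 16384, Hamming bound = 14, |C| = 10 ≤ bound (satisfied).

Step 1: Compute V_q(n, t) = Σ_{j=0}^3 C(n, j) (q−1)^j.
  j = 0: C(7,0)·(3)^0 = 1·1 = 1.
  j = 1: C(7,1)·(3)^1 = 7·3 = 21.
  j = 2: C(7,2)·(3)^2 = 21·9 = 189.
  j = 3: C(7,3)·(3)^3 = 35·27 = 945.
  V_q(n, t) = 1 + 21 + 189 + 945 = 1156.
Step 2: q^n = 4^7 = 16384.
Step 3: Hamming bound ⌊q^n / V_q(n,t)⌋ = ⌊16384/1156⌋ = 14.
Step 4: Compare |C| = 10 to 14: satisfied.
The claimed |C| lies below the Hamming bound.


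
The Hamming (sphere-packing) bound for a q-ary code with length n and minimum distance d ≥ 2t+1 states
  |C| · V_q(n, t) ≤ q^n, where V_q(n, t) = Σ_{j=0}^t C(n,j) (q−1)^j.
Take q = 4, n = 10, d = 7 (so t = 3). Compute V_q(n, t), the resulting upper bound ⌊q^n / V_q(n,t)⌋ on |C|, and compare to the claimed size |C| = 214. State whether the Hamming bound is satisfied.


V_q(n, t) = 3676, q^n = 1048576, Hamming bound = 285, |C| = 214 ≤ bound (satisfied).

Step 1: Compute V_q(n, t) = Σ_{j=0}^3 C(n, j) (q−1)^j.
  j = 0: C(10,0)·(3)^0 = 1·1 = 1.
  j = 1: C(10,1)·(3)^1 = 10·3 = 30.
  j = 2: C(10,2)·(3)^2 = 45·9 = 405.
  j = 3: C(10,3)·(3)^3 = 120·27 = 3240.
  V_q(n, t) = 1 + 30 + 405 + 3240 = 3676.
Step 2: q^n = 4^10 = 1048576.
Step 3: Hamming bound ⌊q^n / V_q(n,t)⌋ = ⌊1048576/3676⌋ = 285.
Step 4: Compare |C| = 214 to 285: satisfied.
The claimed |C| lies below the Hamming bound.


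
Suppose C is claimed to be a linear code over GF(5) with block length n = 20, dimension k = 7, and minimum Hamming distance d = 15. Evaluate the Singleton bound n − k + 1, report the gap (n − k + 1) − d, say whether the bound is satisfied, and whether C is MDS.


Singleton RHS = n − k + 1 = 14, slack = -1, bound violated (no such code; not MDS).

Singleton bound: d ≤ n − k + 1.
Here n = 20, k = 7, so n − k + 1 = 14.
Given d = 15, check d ≤ 14: NO.
Slack = (n − k + 1) − d = -1.
The slack is negative: d = 15 exceeds n − k + 1 = 14 by 1, so the Singleton bound is violated and no linear [20, 7, 15]_5 code can exist. In particular it is not MDS (MDS requires d = n − k + 1 exactly).
Description: the claimed parameters are [20, 7, 15]_5; such a code would be impossible (violates the Singleton bound).


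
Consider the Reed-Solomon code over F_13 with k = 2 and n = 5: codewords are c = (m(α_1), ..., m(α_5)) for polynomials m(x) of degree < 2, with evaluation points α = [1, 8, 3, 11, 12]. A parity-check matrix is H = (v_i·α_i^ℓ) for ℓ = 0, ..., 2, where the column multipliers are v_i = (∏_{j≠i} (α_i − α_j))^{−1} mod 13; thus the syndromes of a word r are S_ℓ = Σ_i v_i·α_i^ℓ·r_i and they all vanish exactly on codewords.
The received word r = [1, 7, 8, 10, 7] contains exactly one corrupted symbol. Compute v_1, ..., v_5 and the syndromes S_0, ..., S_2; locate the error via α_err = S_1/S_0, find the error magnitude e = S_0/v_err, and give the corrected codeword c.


S = (10, 2, 3), error at position 2, error magnitude e = 1, c = [1, 6, 8, 10, 7].

Step 1: column multipliers v_i = (∏_{j≠i}(α_i − α_j))^{−1} mod 13.
  i = 1 (α = 1): (1−8)(1−3)(1−11)(1−12) = (−7)·(−2)·(−10)·(−11) = 1540 ≡ 6, so v_1 = 6^{−1} = 11 (mod 13).
  i = 2 (α = 8): (8−1)(8−3)(8−11)(8−12) = 7·5·(−3)·(−4) = 420 ≡ 4, so v_2 = 4^{−1} = 10 (mod 13).
  i = 3 (α = 3): (3−1)(3−8)(3−11)(3−12) = 2·(−5)·(−8)·(−9) = −720 ≡ 8, so v_3 = 8^{−1} = 5 (mod 13).
  i = 4 (α = 11): (11−1)(11−8)(11−3)(11−12) = 10·3·8·(−1) = −240 ≡ 7, so v_4 = 7^{−1} = 2 (mod 13).
  i = 5 (α = 12): (12−1)(12−8)(12−3)(12−11) = 11·4·9·1 = 396 ≡ 6, so v_5 = 6^{−1} = 11 (mod 13).
  v = [11, 10, 5, 2, 11].
Step 2: syndromes of r = [1, 7, 8, 10, 7] (all sums mod 13).
  S_0 = Σ v_i r_i = 11·1 + 10·7 + 5·8 + 2·10 + 11·7 = 218 ≡ 10.
  S_1 = Σ v_i α_i r_i = 11·1·1 + 10·8·7 + 5·3·8 + 2·11·10 + 11·12·7 = 1835 ≡ 2.
  α_i^2 mod 13 = [1, 12, 9, 4, 1].
  S_2 = Σ v_i α_i^2 r_i = 11·1·1 + 10·12·7 + 5·9·8 + 2·4·10 + 11·1·7 = 1368 ≡ 3.
  S = (10, 2, 3) ≠ 0, so r is not a codeword (an error is present).
Step 3: locate the error. For a single error e at position i, S_ℓ = v_i·e·α_i^ℓ, so α_err = S_1/S_0.
  S_0^{−1} = 10^{−1} = 4 (mod 13), so α_err = 2·4 = 8 ≡ 8 = α_2. Error position i = 2.
  Consistency check: S_2/S_1 = 3·7 = 21 ≡ 8 = α_err ✓ (single-error assumption holds).
Step 4: error magnitude e = S_0/v_2 = S_0·∏_{j≠2}(α_2 − α_j) = 10·4 = 40 ≡ 1 (mod 13).
Step 5: correct position 2: c_2 = r_2 − e = 7 − 1 ≡ 6 (mod 13). Hence c = [1, 6, 8, 10, 7].
  Check: interpolating c through the α_i gives m(x) = 4 + 10·x (degree < 2) with m(α_i) = c_i for every i, so c is indeed a codeword.


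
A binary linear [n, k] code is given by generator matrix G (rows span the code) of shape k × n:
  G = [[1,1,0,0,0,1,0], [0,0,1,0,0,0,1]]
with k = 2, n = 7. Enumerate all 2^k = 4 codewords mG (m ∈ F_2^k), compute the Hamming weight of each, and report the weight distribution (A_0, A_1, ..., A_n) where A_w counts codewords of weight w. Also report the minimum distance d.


Weight distribution: A_0 = 1, A_2 = 1, A_3 = 1, A_5 = 1. Minimum distance d = 2.

Enumerate all 2^2 = 4 messages m ∈ F_2^2.
For each, compute codeword c = mG in F_2^7, then tally its weight.
  m = 00 → c = 0000000, weight = 0.
  m = 10 → c = 1100010, weight = 3.
  m = 01 → c = 0010001, weight = 2.
  m = 11 → c = 1110011, weight = 5.
Tally weights:
  weight 0: 1 codewords.
  weight 2: 1 codewords.
  weight 3: 1 codewords.
  weight 5: 1 codewords.
Minimum distance d = smallest w > 0 with A_w > 0 = 2.
Sanity: Σ A_w = 4 = 2^2 = 4 ✓.


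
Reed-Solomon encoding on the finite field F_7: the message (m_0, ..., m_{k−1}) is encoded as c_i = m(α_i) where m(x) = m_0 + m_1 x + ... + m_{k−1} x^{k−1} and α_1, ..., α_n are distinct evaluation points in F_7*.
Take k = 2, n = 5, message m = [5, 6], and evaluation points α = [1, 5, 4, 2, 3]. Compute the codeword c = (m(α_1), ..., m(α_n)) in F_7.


c = [4, 0, 1, 3, 2]

Message polynomial: m(x) = 5 + 6·x (mod 7).
For each evaluation point α_i, compute m(α_i) mod 7:
  α_1 = 1: Horner steps 6 → 4, so m(1) = 4.
  α_2 = 5: Horner steps 6 → 0, so m(5) = 0.
  α_3 = 4: Horner steps 6 → 1, so m(4) = 1.
  α_4 = 2: Horner steps 6 → 3, so m(2) = 3.
  α_5 = 3: Horner steps 6 → 2, so m(3) = 2.
Codeword c = [4, 0, 1, 3, 2] ∈ F_7^5.


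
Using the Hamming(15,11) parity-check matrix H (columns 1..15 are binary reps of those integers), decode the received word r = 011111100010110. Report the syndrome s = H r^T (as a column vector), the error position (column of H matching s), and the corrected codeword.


s = (1, 0, 0, 1)^T, error position = 9, corrected codeword c = 011111101010110

Compute s = H r^T mod 2 one row at a time:
  s_1 = 0 + 0 + 0 + 1 + 0 + 1 + 1 + 0 = 3 ≡ 1 (mod 2).
  s_2 = 1 + 1 + 1 + 1 + 0 + 1 + 1 + 0 = 6 ≡ 0 (mod 2).
  s_3 = 1 + 1 + 1 + 1 + 0 + 1 + 1 + 0 = 6 ≡ 0 (mod 2).
  s_4 = 0 + 1 + 1 + 1 + 0 + 1 + 1 + 0 = 5 ≡ 1 (mod 2).
s = (1, 0, 0, 1)^T — this equals column 9 of H (binary 1001), so error is at position 9.
Correct: flip bit 9 of r = 011111100010110 to get c = 011111101010110.


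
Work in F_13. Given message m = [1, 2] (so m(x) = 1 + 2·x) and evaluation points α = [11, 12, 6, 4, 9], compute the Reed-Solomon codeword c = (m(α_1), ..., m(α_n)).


c = [10, 12, 0, 9, 6]

Message polynomial: m(x) = 1 + 2·x (mod 13).
For each evaluation point α_i, compute m(α_i) mod 13:
  α_1 = 11: Horner steps 2 → 10, so m(11) = 10.
  α_2 = 12: Horner steps 2 → 12, so m(12) = 12.
  α_3 = 6: Horner steps 2 → 0, so m(6) = 0.
  α_4 = 4: Horner steps 2 → 9, so m(4) = 9.
  α_5 = 9: Horner steps 2 → 6, so m(9) = 6.
Codeword c = [10, 12, 0, 9, 6] ∈ F_13^5.


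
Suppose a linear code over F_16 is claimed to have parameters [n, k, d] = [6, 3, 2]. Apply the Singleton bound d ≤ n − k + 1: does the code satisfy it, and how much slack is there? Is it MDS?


Singleton RHS = n − k + 1 = 4, slack = 2, bound satisfied, not MDS.

Singleton bound: d ≤ n − k + 1.
Here n = 6, k = 3, so n − k + 1 = 4.
Given d = 2, check d ≤ 4: YES.
Slack = (n − k + 1) − d = 2.
The code is NOT MDS (slack = 2 > 0).
Description: the claimed parameters are [6, 3, 2]_16; such a code would be non-MDS.


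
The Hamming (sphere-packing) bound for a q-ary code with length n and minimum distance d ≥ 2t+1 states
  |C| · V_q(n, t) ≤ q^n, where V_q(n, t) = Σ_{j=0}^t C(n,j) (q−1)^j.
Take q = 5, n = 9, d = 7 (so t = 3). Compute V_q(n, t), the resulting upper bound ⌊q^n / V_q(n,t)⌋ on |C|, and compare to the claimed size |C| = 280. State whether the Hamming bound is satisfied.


V_q(n, t) = 5989, q^n = 1953125, Hamming bound = 326, |C| = 280 ≤ bound (satisfied).

Step 1: Compute V_q(n, t) = Σ_{j=0}^3 C(n, j) (q−1)^j.
  j = 0: C(9,0)·(4)^0 = 1·1 = 1.
  j = 1: C(9,1)·(4)^1 = 9·4 = 36.
  j = 2: C(9,2)·(4)^2 = 36·16 = 576.
  j = 3: C(9,3)·(4)^3 = 84·64 = 5376.
  V_q(n, t) = 1 + 36 + 576 + 5376 = 5989.
Step 2: q^n = 5^9 = 1953125.
Step 3: Hamming bound ⌊q^n / V_q(n,t)⌋ = ⌊1953125/5989⌋ = 326.
Step 4: Compare |C| = 280 to 326: satisfied.
The claimed |C| lies below the Hamming bound.


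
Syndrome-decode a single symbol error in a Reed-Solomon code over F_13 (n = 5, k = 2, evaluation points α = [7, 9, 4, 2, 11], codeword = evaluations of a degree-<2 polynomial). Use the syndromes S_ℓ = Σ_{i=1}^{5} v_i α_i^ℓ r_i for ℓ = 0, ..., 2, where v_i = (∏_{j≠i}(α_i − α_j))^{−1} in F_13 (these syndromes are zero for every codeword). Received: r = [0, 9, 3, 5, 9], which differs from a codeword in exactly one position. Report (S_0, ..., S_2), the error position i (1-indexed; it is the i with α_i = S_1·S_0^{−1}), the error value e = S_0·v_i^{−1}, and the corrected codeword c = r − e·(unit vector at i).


S = (8, 7, 11), error at position 2, error magnitude e = 11, c = [0, 11, 3, 5, 9].

Step 1: column multipliers v_i = (∏_{j≠i}(α_i − α_j))^{−1} mod 13.
  i = 1 (α = 7): (7−9)(7−4)(7−2)(7−11) = (−2)·3·5·(−4) = 120 ≡ 3, so v_1 = 3^{−1} = 9 (mod 13).
  i = 2 (α = 9): (9−7)(9−4)(9−2)(9−11) = 2·5·7·(−2) = −140 ≡ 3, so v_2 = 3^{−1} = 9 (mod 13).
  i = 3 (α = 4): (4−7)(4−9)(4−2)(4−11) = (−3)·(−5)·2·(−7) = −210 ≡ 11, so v_3 = 11^{−1} = 6 (mod 13).
  i = 4 (α = 2): (2−7)(2−9)(2−4)(2−11) = (−5)·(−7)·(−2)·(−9) = 630 ≡ 6, so v_4 = 6^{−1} = 11 (mod 13).
  i = 5 (α = 11): (11−7)(11−9)(11−4)(11−2) = 4·2·7·9 = 504 ≡ 10, so v_5 = 10^{−1} = 4 (mod 13).
  v = [9, 9, 6, 11, 4].
Step 2: syndromes of r = [0, 9, 3, 5, 9] (all sums mod 13).
  S_0 = Σ v_i r_i = 9·0 + 9·9 + 6·3 + 11·5 + 4·9 = 190 ≡ 8.
  S_1 = Σ v_i α_i r_i = 9·7·0 + 9·9·9 + 6·4·3 + 11·2·5 + 4·11·9 = 1307 ≡ 7.
  α_i^2 mod 13 = [10, 3, 3, 4, 4].
  S_2 = Σ v_i α_i^2 r_i = 9·10·0 + 9·3·9 + 6·3·3 + 11·4·5 + 4·4·9 = 661 ≡ 11.
  S = (8, 7, 11) ≠ 0, so r is not a codeword (an error is present).
Step 3: locate the error. For a single error e at position i, S_ℓ = v_i·e·α_i^ℓ, so α_err = S_1/S_0.
  S_0^{−1} = 8^{−1} = 5 (mod 13), so α_err = 7·5 = 35 ≡ 9 = α_2. Error position i = 2.
  Consistency check: S_2/S_1 = 11·2 = 22 ≡ 9 = α_err ✓ (single-error assumption holds).
Step 4: error magnitude e = S_0/v_2 = S_0·∏_{j≠2}(α_2 − α_j) = 8·3 = 24 ≡ 11 (mod 13).
Step 5: correct position 2: c_2 = r_2 − e = 9 − 11 ≡ 11 (mod 13). Hence c = [0, 11, 3, 5, 9].
  Check: interpolating c through the α_i gives m(x) = 7 + 12·x (degree < 2) with m(α_i) = c_i for every i, so c is indeed a codeword.


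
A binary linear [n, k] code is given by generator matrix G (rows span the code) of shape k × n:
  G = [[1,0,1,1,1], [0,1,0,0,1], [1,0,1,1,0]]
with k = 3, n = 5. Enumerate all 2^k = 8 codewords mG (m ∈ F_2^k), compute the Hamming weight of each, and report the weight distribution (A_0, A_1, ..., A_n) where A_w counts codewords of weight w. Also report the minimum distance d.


Weight distribution: A_0 = 1, A_1 = 2, A_2 = 1, A_3 = 1, A_4 = 2, A_5 = 1. Minimum distance d = 1.

Enumerate all 2^3 = 8 messages m ∈ F_2^3.
For each, compute codeword c = mG in F_2^5, then tally its weight.
  m = 000 → c = 00000, weight = 0.
  m = 100 → c = 10111, weight = 4.
  m = 010 → c = 01001, weight = 2.
  m = 110 → c = 11110, weight = 4.
  m = 001 → c = 10110, weight = 3.
  m = 101 → c = 00001, weight = 1.
  m = 011 → c = 11111, weight = 5.
  m = 111 → c = 01000, weight = 1.
Tally weights:
  weight 0: 1 codewords.
  weight 1: 2 codewords.
  weight 2: 1 codewords.
  weight 3: 1 codewords.
  weight 4: 2 codewords.
  weight 5: 1 codewords.
Minimum distance d = smallest w > 0 with A_w > 0 = 1.
Sanity: Σ A_w = 8 = 2^3 = 8 ✓.


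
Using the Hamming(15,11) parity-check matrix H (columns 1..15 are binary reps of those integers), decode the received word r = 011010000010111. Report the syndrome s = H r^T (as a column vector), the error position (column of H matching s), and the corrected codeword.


s = (0, 0, 1, 1)^T, error position = 3, corrected codeword c = 010010000010111

Compute s = H r^T mod 2 one row at a time:
  s_1 = 0 + 0 + 0 + 1 + 0 + 1 + 1 + 1 = 4 ≡ 0 (mod 2).
  s_2 = 0 + 1 + 0 + 0 + 0 + 1 + 1 + 1 = 4 ≡ 0 (mod 2).
  s_3 = 1 + 1 + 0 + 0 + 0 + 1 + 1 + 1 = 5 ≡ 1 (mod 2).
  s_4 = 0 + 1 + 1 + 0 + 0 + 1 + 1 + 1 = 5 ≡ 1 (mod 2).
s = (0, 0, 1, 1)^T — this equals column 3 of H (binary 0011), so error is at position 3.
Correct: flip bit 3 of r = 011010000010111 to get c = 010010000010111.


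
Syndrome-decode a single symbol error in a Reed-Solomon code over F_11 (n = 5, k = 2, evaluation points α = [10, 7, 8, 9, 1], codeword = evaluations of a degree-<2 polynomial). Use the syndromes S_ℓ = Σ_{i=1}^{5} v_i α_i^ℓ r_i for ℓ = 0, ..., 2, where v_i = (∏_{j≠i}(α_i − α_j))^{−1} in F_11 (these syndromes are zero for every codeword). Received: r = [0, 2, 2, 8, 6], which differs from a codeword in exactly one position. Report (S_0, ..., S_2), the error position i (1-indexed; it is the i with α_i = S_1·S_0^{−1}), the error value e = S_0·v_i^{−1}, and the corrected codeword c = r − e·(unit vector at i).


S = (10, 3, 2), error at position 3, error magnitude e = 8, c = [0, 2, 5, 8, 6].

Step 1: column multipliers v_i = (∏_{j≠i}(α_i − α_j))^{−1} mod 11.
  i = 1 (α = 10): (10−7)(10−8)(10−9)(10−1) = 3·2·1·9 = 54 ≡ 10, so v_1 = 10^{−1} = 10 (mod 11).
  i = 2 (α = 7): (7−10)(7−8)(7−9)(7−1) = (−3)·(−1)·(−2)·6 = −36 ≡ 8, so v_2 = 8^{−1} = 7 (mod 11).
  i = 3 (α = 8): (8−10)(8−7)(8−9)(8−1) = (−2)·1·(−1)·7 = 14 ≡ 3, so v_3 = 3^{−1} = 4 (mod 11).
  i = 4 (α = 9): (9−10)(9−7)(9−8)(9−1) = (−1)·2·1·8 = −16 ≡ 6, so v_4 = 6^{−1} = 2 (mod 11).
  i = 5 (α = 1): (1−10)(1−7)(1−8)(1−9) = (−9)·(−6)·(−7)·(−8) = 3024 ≡ 10, so v_5 = 10^{−1} = 10 (mod 11).
  v = [10, 7, 4, 2, 10].
Step 2: syndromes of r = [0, 2, 2, 8, 6] (all sums mod 11).
  S_0 = Σ v_i r_i = 10·0 + 7·2 + 4·2 + 2·8 + 10·6 = 98 ≡ 10.
  S_1 = Σ v_i α_i r_i = 10·10·0 + 7·7·2 + 4·8·2 + 2·9·8 + 10·1·6 = 366 ≡ 3.
  α_i^2 mod 11 = [1, 5, 9, 4, 1].
  S_2 = Σ v_i α_i^2 r_i = 10·1·0 + 7·5·2 + 4·9·2 + 2·4·8 + 10·1·6 = 266 ≡ 2.
  S = (10, 3, 2) ≠ 0, so r is not a codeword (an error is present).
Step 3: locate the error. For a single error e at position i, S_ℓ = v_i·e·α_i^ℓ, so α_err = S_1/S_0.
  S_0^{−1} = 10^{−1} = 10 (mod 11), so α_err = 3·10 = 30 ≡ 8 = α_3. Error position i = 3.
  Consistency check: S_2/S_1 = 2·4 = 8 ≡ 8 = α_err ✓ (single-error assumption holds).
Step 4: error magnitude e = S_0/v_3 = S_0·∏_{j≠3}(α_3 − α_j) = 10·3 = 30 ≡ 8 (mod 11).
Step 5: correct position 3: c_3 = r_3 − e = 2 − 8 ≡ 5 (mod 11). Hence c = [0, 2, 5, 8, 6].
  Check: interpolating c through the α_i gives m(x) = 3 + 3·x (degree < 2) with m(α_i) = c_i for every i, so c is indeed a codeword.
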